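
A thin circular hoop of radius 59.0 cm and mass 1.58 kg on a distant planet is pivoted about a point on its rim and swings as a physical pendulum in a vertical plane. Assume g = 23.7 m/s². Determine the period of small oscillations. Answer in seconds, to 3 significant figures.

I_cm = mr² = 0.5500 kg·m². The pivot is at distance d = 0.590 m from the centre of mass.
By the parallel-axis theorem, I = I_cm + md² = 0.5500 + 0.5500 = 1.100 kg·m².
T = 2π√(I/(mgd)) = 2π√(1.100/(1.58 × 23.7 × 0.590)) = 1.40 s.

1.40 s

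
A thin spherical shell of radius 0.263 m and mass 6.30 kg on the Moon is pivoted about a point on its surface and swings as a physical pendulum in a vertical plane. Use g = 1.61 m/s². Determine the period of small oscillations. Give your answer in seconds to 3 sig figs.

3.28 s

I_cm = (2/3)mr² = 0.2905 kg·m². The pivot is at distance d = 0.263 m from the centre of mass.
By the parallel-axis theorem, I = I_cm + md² = 0.2905 + 0.4358 = 0.7263 kg·m².
T = 2π√(I/(mgd)) = 2π√(0.7263/(6.30 × 1.61 × 0.263)) = 3.28 s.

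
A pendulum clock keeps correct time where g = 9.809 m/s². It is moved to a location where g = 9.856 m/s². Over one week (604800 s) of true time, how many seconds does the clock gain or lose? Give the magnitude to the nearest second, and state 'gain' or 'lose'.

The clock's period scales as T ∝ 1/√g, so T'/T = √(9.809/9.856) = 0.997613.
In 604800 s of true time the clock registers 604800/0.997613 = 606247.2 s, so it gains 1447 s.

gain 1447 s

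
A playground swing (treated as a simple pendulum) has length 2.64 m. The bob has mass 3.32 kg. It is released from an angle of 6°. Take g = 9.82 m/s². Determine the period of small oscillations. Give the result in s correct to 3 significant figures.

3.26 s

T = 2π√(L/g) = 2π√(2.64/9.82) = 2π × 0.5185 = 3.26 s.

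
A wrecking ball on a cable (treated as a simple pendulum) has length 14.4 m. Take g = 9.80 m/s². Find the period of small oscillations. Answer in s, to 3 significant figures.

T = 2π√(L/g) = 2π√(14.4/9.80) = 2π × 1.212 = 7.62 s.

7.62 s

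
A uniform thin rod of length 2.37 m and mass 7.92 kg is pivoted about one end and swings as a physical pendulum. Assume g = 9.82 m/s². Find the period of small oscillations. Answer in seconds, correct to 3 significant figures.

For a physical pendulum T = 2π√(I/(mgd)), with d = 1.185 m from pivot to centre of mass.
I_cm = mL²/12 = 7.92 × 2.37²/12 = 3.707 kg·m²; I = I_cm + md² = 3.707 + 7.92 × 1.185² = 14.83 kg·m².
T = 2π√(14.83/(7.92 × 9.82 × 1.185)) = 2.52 s.

2.52 s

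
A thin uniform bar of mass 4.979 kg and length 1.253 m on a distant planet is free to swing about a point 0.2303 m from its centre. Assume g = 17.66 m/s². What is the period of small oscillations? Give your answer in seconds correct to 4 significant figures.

1.336 s

For a physical pendulum T = 2π√(I/(mgd)), with d = 0.23030 m from pivot to centre of mass.
I_cm = mL²/12 = 4.979 × 1.253²/12 = 0.65142 kg·m²; I = I_cm + md² = 0.65142 + 4.979 × 0.23030² = 0.91550 kg·m².
T = 2π√(0.91550/(4.979 × 17.66 × 0.23030)) = 1.336 s.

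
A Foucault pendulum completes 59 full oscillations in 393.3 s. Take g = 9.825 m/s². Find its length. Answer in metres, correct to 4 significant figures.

T = 393.3/59 = 6.6661 s.
From T = 2π√(L/g), L = gT²/(4π²) = 9.825 × 6.6661²/(4π²) = 11.06 m.

11.06 m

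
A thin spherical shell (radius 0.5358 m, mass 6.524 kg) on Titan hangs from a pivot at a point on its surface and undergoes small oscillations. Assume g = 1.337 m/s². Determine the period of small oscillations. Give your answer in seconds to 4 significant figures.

I_cm = (2/3)mr² = 1.2486 kg·m². The pivot is at distance d = 0.5358 m from the centre of mass.
By the parallel-axis theorem, I = I_cm + md² = 1.2486 + 1.8729 = 3.1215 kg·m².
T = 2π√(I/(mgd)) = 2π√(3.1215/(6.524 × 1.337 × 0.5358)) = 5.135 s.

5.135 s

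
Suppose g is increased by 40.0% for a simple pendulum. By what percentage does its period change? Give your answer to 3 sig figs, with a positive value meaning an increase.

T ∝ 1/√g, so T'/T = 1/√(1.400) = 0.8452.
Percentage change in T = (0.8452 − 1) × 100% = -15.5%.

-15.5%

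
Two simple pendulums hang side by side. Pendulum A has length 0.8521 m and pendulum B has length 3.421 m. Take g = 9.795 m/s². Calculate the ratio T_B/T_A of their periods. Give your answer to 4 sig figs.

T ∝ √L, so T_B/T_A = √(L_B/L_A) = √(3.421/0.8521) = 2.004.

2.004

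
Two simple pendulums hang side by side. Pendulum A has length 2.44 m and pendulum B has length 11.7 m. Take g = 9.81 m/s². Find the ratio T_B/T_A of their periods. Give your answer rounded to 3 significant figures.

2.19

T ∝ √L, so T_B/T_A = √(L_B/L_A) = √(11.7/2.44) = 2.19.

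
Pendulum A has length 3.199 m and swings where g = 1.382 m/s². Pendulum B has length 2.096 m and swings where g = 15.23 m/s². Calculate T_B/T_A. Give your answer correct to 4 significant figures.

T = 2π√(L/g), so T_B/T_A = √((L_B/g_B)/(L_A/g_A)) = √((2.096/15.23)/(3.199/1.382)) = 0.2438.

0.2438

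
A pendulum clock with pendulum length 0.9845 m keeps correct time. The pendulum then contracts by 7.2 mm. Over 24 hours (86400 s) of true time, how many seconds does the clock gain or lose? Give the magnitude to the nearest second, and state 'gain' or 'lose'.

T ∝ √L, so T'/T = √(0.97730/0.9845) = 0.996337.
In 86400 s of true time the clock registers 86400/0.996337 = 86717.7 s, so it gains 318 s.

gain 318 s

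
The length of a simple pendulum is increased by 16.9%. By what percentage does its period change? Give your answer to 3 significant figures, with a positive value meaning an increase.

8.12%

T ∝ √L, so T'/T = √(1.169) = 1.081.
Percentage change in T = (1.081 − 1) × 100% = 8.12%.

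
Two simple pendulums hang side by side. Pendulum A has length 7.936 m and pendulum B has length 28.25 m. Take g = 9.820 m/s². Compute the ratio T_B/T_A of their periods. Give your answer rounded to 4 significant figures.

1.887

T ∝ √L, so T_B/T_A = √(L_B/L_A) = √(28.25/7.936) = 1.887.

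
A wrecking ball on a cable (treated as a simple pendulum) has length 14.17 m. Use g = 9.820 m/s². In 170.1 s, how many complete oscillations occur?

T = 2π√(L/g) = 2π√(14.17/9.820) = 7.5476 s.
Number of complete oscillations = ⌊170.1/7.5476⌋ = ⌊22.537⌋ = 22.

22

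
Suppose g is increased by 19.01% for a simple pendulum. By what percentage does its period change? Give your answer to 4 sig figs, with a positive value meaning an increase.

T ∝ 1/√g, so T'/T = 1/√(1.1901) = 0.91666.
Percentage change in T = (0.91666 − 1) × 100% = -8.334%.

-8.334%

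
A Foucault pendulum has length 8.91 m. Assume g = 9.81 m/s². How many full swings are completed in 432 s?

T = 2π√(L/g) = 2π√(8.91/9.81) = 5.988 s.
Number of complete oscillations = ⌊432/5.988⌋ = ⌊72.14⌋ = 72.

72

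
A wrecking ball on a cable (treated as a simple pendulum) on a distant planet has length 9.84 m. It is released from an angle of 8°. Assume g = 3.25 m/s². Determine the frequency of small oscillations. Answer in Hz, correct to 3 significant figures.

0.0915 Hz

T = 2π√(L/g) = 2π√(9.84/3.25) = 10.93 s, so f = 1/T = 0.0915 Hz.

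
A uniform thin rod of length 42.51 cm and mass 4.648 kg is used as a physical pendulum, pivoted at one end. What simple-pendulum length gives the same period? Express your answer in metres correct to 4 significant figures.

0.2834 m

The equivalent simple-pendulum length is L_eq = I/(md), where I is about the pivot and d = 0.21255 m.
I_cm = (1/12)mL² = 0.069995 kg·m², so I = I_cm + md² = 0.069995 + 0.20999 = 0.27998 kg·m².
L_eq = 0.27998/(4.648 × 0.21255) = 0.2834 m.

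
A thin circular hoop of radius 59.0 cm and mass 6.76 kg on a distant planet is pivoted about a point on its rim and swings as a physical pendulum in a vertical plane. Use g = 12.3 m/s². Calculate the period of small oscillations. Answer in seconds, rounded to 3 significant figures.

I_cm = mr² = 2.353 kg·m². The pivot is at distance d = 0.590 m from the centre of mass.
By the parallel-axis theorem, I = I_cm + md² = 2.353 + 2.353 = 4.706 kg·m².
T = 2π√(I/(mgd)) = 2π√(4.706/(6.76 × 12.3 × 0.590)) = 1.95 s.

1.95 s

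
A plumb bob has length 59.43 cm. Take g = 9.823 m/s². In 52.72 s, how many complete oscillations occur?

34

T = 2π√(L/g) = 2π√(0.5943/9.823) = 1.5455 s.
Number of complete oscillations = ⌊52.72/1.5455⌋ = ⌊34.113⌋ = 34.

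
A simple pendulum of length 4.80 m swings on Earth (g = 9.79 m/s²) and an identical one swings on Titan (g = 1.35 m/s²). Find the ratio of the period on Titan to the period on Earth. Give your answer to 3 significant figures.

2.69

T ∝ 1/√g, so T₂/T₁ = √(g₁/g₂) = √(9.79/1.35) = 2.69.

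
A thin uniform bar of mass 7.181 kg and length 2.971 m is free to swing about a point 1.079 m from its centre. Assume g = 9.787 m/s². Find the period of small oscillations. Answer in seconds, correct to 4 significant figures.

2.665 s

For a physical pendulum T = 2π√(I/(mgd)), with d = 1.0790 m from pivot to centre of mass.
I_cm = mL²/12 = 7.181 × 2.971²/12 = 5.2821 kg·m²; I = I_cm + md² = 5.2821 + 7.181 × 1.0790² = 13.643 kg·m².
T = 2π√(13.643/(7.181 × 9.787 × 1.0790)) = 2.665 s.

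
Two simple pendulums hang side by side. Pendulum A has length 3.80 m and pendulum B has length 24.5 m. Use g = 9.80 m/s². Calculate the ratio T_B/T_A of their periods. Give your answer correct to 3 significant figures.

2.54

T ∝ √L, so T_B/T_A = √(L_B/L_A) = √(24.5/3.80) = 2.54.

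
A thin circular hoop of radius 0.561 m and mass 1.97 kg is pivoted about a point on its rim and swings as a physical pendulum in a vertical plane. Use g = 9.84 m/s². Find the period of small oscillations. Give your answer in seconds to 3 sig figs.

2.12 s

I_cm = mr² = 0.6200 kg·m². The pivot is at distance d = 0.561 m from the centre of mass.
By the parallel-axis theorem, I = I_cm + md² = 0.6200 + 0.6200 = 1.240 kg·m².
T = 2π√(I/(mgd)) = 2π√(1.240/(1.97 × 9.84 × 0.561)) = 2.12 s.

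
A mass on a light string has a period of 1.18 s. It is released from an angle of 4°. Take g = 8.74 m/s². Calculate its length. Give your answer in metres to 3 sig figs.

0.308 m

From T = 2π√(L/g), L = gT²/(4π²) = 8.74 × 1.180²/(4π²) = 0.308 m.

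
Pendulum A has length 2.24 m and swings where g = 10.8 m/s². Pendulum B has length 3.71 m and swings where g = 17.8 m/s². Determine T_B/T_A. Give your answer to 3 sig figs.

T = 2π√(L/g), so T_B/T_A = √((L_B/g_B)/(L_A/g_A)) = √((3.71/17.8)/(2.24/10.8)) = 1.00.

1.00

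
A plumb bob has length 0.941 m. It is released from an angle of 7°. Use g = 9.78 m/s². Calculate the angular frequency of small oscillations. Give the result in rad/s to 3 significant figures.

3.22 rad/s

ω = √(g/L) = √(9.78/0.941) = 3.22 rad/s.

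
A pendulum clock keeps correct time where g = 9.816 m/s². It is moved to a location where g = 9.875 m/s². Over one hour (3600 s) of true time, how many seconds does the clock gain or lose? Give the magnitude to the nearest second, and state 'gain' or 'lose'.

The clock's period scales as T ∝ 1/√g, so T'/T = √(9.816/9.875) = 0.997008.
In 3600 s of true time the clock registers 3600/0.997008 = 3610.8 s, so it gains 11 s.

gain 11 s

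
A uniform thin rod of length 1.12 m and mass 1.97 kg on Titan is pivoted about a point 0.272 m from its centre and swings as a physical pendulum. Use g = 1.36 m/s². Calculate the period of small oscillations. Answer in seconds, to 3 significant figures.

For a physical pendulum T = 2π√(I/(mgd)), with d = 0.2720 m from pivot to centre of mass.
I_cm = mL²/12 = 1.97 × 1.12²/12 = 0.2059 kg·m²; I = I_cm + md² = 0.2059 + 1.97 × 0.2720² = 0.3517 kg·m².
T = 2π√(0.3517/(1.97 × 1.36 × 0.2720)) = 4.36 s.

4.36 s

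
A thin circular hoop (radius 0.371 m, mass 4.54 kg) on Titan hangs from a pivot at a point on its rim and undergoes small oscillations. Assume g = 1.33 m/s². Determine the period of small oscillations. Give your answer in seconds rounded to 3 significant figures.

4.69 s

I_cm = mr² = 0.6249 kg·m². The pivot is at distance d = 0.371 m from the centre of mass.
By the parallel-axis theorem, I = I_cm + md² = 0.6249 + 0.6249 = 1.250 kg·m².
T = 2π√(I/(mgd)) = 2π√(1.250/(4.54 × 1.33 × 0.371)) = 4.69 s.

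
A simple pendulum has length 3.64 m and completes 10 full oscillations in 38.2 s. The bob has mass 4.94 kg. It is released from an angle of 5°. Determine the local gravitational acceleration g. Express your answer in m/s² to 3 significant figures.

T = 38.2/10 = 3.820 s.
From T = 2π√(L/g), g = 4π²L/T² = 4π² × 3.64/3.820² = 9.85 m/s².

9.85 m/s²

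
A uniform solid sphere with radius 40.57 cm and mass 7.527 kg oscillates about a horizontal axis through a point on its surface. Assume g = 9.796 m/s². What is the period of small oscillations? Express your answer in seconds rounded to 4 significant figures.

I_cm = (2/5)mr² = 0.49556 kg·m². The pivot is at distance d = 0.4057 m from the centre of mass.
By the parallel-axis theorem, I = I_cm + md² = 0.49556 + 1.2389 = 1.7344 kg·m².
T = 2π√(I/(mgd)) = 2π√(1.7344/(7.527 × 9.796 × 0.4057)) = 1.513 s.

1.513 s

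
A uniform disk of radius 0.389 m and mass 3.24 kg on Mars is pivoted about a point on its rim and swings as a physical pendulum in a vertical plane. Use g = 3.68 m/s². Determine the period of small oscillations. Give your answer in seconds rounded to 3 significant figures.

2.50 s

I_cm = ½mr² = 0.2451 kg·m². The pivot is at distance d = 0.389 m from the centre of mass.
By the parallel-axis theorem, I = I_cm + md² = 0.2451 + 0.4903 = 0.7354 kg·m².
T = 2π√(I/(mgd)) = 2π√(0.7354/(3.24 × 3.68 × 0.389)) = 2.50 s.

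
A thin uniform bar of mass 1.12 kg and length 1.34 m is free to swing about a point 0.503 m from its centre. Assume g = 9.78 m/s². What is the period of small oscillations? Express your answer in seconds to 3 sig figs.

For a physical pendulum T = 2π√(I/(mgd)), with d = 0.5030 m from pivot to centre of mass.
I_cm = mL²/12 = 1.12 × 1.34²/12 = 0.1676 kg·m²; I = I_cm + md² = 0.1676 + 1.12 × 0.5030² = 0.4510 kg·m².
T = 2π√(0.4510/(1.12 × 9.78 × 0.5030)) = 1.80 s.

1.80 s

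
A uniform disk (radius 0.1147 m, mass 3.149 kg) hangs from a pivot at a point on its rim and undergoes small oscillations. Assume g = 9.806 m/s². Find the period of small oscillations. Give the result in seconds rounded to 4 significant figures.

I_cm = ½mr² = 0.020714 kg·m². The pivot is at distance d = 0.1147 m from the centre of mass.
By the parallel-axis theorem, I = I_cm + md² = 0.020714 + 0.041429 = 0.062143 kg·m².
T = 2π√(I/(mgd)) = 2π√(0.062143/(3.149 × 9.806 × 0.1147)) = 0.8323 s.

0.8323 s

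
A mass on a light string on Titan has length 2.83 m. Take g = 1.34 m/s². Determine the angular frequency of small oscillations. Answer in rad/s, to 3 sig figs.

0.688 rad/s

ω = √(g/L) = √(1.34/2.83) = 0.688 rad/s.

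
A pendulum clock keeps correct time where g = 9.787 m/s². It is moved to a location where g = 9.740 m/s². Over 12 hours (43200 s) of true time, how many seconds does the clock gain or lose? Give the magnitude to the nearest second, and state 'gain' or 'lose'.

lose 104 s

The clock's period scales as T ∝ 1/√g, so T'/T = √(9.787/9.740) = 1.00241.
In 43200 s of true time the clock registers 43200/1.00241 = 43096.1 s, so it loses 104 s.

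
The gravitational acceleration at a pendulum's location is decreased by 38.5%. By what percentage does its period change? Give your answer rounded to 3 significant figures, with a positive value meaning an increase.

27.5%

T ∝ 1/√g, so T'/T = 1/√(0.6150) = 1.275.
Percentage change in T = (1.275 − 1) × 100% = 27.5%.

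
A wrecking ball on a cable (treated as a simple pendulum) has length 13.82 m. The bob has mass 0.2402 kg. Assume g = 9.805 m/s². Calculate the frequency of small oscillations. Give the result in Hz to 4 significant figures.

0.1341 Hz

T = 2π√(L/g) = 2π√(13.82/9.805) = 7.4595 s, so f = 1/T = 0.1341 Hz.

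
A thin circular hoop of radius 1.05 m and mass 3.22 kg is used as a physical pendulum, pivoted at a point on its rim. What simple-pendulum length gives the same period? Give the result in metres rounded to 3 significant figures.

2.10 m

The equivalent simple-pendulum length is L_eq = I/(md), where I is about the pivot and d = 1.050 m.
I_cm = mR² = 3.550 kg·m², so I = I_cm + md² = 3.550 + 3.550 = 7.100 kg·m².
L_eq = 7.100/(3.22 × 1.050) = 2.10 m.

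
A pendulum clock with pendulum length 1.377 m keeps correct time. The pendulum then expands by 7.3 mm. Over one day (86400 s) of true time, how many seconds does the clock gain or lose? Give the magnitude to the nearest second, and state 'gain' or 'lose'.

lose 228 s

T ∝ √L, so T'/T = √(1.38430/1.377) = 1.00265.
In 86400 s of true time the clock registers 86400/1.00265 = 86171.9 s, so it loses 228 s.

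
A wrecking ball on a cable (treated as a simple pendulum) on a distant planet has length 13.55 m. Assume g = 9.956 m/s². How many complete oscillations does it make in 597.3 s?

81

T = 2π√(L/g) = 2π√(13.55/9.956) = 7.3301 s.
Number of complete oscillations = ⌊597.3/7.3301⌋ = ⌊81.486⌋ = 81.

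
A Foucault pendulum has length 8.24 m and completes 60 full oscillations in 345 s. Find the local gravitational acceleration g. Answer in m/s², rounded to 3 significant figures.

9.84 m/s²

T = 345/60 = 5.750 s.
From T = 2π√(L/g), g = 4π²L/T² = 4π² × 8.24/5.750² = 9.84 m/s².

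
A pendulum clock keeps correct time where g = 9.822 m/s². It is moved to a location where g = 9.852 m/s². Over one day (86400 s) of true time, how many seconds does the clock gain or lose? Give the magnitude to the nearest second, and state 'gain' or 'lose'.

The clock's period scales as T ∝ 1/√g, so T'/T = √(9.822/9.852) = 0.998476.
In 86400 s of true time the clock registers 86400/0.998476 = 86531.8 s, so it gains 132 s.

gain 132 s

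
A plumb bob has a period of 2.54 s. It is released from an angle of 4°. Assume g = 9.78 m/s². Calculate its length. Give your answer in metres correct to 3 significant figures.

From T = 2π√(L/g), L = gT²/(4π²) = 9.78 × 2.540²/(4π²) = 1.60 m.

1.60 m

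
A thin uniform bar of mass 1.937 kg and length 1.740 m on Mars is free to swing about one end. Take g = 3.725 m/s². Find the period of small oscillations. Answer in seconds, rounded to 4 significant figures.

3.506 s

For a physical pendulum T = 2π√(I/(mgd)), with d = 0.87000 m from pivot to centre of mass.
I_cm = mL²/12 = 1.937 × 1.740²/12 = 0.48871 kg·m²; I = I_cm + md² = 0.48871 + 1.937 × 0.87000² = 1.9548 kg·m².
T = 2π√(1.9548/(1.937 × 3.725 × 0.87000)) = 3.506 s.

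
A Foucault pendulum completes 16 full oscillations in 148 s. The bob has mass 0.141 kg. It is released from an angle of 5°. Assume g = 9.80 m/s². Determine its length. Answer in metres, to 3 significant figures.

T = 148/16 = 9.250 s.
From T = 2π√(L/g), L = gT²/(4π²) = 9.80 × 9.250²/(4π²) = 21.2 m.

21.2 m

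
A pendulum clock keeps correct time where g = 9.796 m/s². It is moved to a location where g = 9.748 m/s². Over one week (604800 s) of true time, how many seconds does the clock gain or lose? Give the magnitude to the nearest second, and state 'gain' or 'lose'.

The clock's period scales as T ∝ 1/√g, so T'/T = √(9.796/9.748) = 1.00246.
In 604800 s of true time the clock registers 604800/1.00246 = 603316.4 s, so it loses 1484 s.

lose 1484 s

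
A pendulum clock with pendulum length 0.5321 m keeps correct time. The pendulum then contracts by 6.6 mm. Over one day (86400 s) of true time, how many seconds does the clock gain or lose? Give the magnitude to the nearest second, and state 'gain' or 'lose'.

gain 541 s

T ∝ √L, so T'/T = √(0.52550/0.5321) = 0.993779.
In 86400 s of true time the clock registers 86400/0.993779 = 86940.9 s, so it gains 541 s.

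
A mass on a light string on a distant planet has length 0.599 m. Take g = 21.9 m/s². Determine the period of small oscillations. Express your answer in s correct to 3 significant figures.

T = 2π√(L/g) = 2π√(0.599/21.9) = 2π × 0.1654 = 1.04 s.

1.04 s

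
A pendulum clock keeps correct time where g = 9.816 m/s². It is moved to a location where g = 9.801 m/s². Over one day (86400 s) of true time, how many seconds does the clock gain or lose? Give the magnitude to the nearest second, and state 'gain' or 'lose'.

The clock's period scales as T ∝ 1/√g, so T'/T = √(9.816/9.801) = 1.00076.
In 86400 s of true time the clock registers 86400/1.00076 = 86334.0 s, so it loses 66 s.

lose 66 s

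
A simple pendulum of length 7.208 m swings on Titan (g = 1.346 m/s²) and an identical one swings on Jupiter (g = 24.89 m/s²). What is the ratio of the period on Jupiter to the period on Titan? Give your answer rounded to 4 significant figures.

0.2325

T ∝ 1/√g, so T₂/T₁ = √(g₁/g₂) = √(1.346/24.89) = 0.2325.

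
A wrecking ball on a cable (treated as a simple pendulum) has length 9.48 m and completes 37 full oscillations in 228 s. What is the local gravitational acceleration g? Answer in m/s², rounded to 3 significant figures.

9.86 m/s²

T = 228/37 = 6.162 s.
From T = 2π√(L/g), g = 4π²L/T² = 4π² × 9.48/6.162² = 9.86 m/s².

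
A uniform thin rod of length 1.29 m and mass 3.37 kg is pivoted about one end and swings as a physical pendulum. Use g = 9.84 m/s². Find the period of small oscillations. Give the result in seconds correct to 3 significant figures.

1.86 s

For a physical pendulum T = 2π√(I/(mgd)), with d = 0.6450 m from pivot to centre of mass.
I_cm = mL²/12 = 3.37 × 1.29²/12 = 0.4673 kg·m²; I = I_cm + md² = 0.4673 + 3.37 × 0.6450² = 1.869 kg·m².
T = 2π√(1.869/(3.37 × 9.84 × 0.6450)) = 1.86 s.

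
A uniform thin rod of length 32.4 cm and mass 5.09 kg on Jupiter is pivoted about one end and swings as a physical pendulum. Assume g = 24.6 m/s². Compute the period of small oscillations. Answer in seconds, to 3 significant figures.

0.589 s

For a physical pendulum T = 2π√(I/(mgd)), with d = 0.1620 m from pivot to centre of mass.
I_cm = mL²/12 = 5.09 × 0.324²/12 = 0.04453 kg·m²; I = I_cm + md² = 0.04453 + 5.09 × 0.1620² = 0.1781 kg·m².
T = 2π√(0.1781/(5.09 × 24.6 × 0.1620)) = 0.589 s.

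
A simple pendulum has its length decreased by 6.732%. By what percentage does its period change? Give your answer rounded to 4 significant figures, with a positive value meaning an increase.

T ∝ √L, so T'/T = √(0.93268) = 0.96575.
Percentage change in T = (0.96575 − 1) × 100% = -3.425%.

-3.425%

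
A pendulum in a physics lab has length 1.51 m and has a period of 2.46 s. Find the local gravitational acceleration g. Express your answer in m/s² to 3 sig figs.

9.85 m/s²

From T = 2π√(L/g), g = 4π²L/T² = 4π² × 1.51/2.460² = 9.85 m/s².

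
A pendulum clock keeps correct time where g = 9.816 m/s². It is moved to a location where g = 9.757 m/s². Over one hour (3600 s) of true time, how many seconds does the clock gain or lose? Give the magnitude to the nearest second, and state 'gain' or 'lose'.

lose 11 s

The clock's period scales as T ∝ 1/√g, so T'/T = √(9.816/9.757) = 1.00302.
In 3600 s of true time the clock registers 3600/1.00302 = 3589.2 s, so it loses 11 s.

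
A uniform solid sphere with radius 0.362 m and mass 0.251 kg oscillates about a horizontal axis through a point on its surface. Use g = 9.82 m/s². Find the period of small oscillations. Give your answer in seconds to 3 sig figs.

I_cm = (2/5)mr² = 0.01316 kg·m². The pivot is at distance d = 0.362 m from the centre of mass.
By the parallel-axis theorem, I = I_cm + md² = 0.01316 + 0.03289 = 0.04605 kg·m².
T = 2π√(I/(mgd)) = 2π√(0.04605/(0.251 × 9.82 × 0.362)) = 1.43 s.

1.43 s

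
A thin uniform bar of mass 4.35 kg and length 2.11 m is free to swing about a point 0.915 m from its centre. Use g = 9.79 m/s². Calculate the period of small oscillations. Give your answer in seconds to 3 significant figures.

For a physical pendulum T = 2π√(I/(mgd)), with d = 0.9150 m from pivot to centre of mass.
I_cm = mL²/12 = 4.35 × 2.11²/12 = 1.614 kg·m²; I = I_cm + md² = 1.614 + 4.35 × 0.9150² = 5.256 kg·m².
T = 2π√(5.256/(4.35 × 9.79 × 0.9150)) = 2.31 s.

2.31 s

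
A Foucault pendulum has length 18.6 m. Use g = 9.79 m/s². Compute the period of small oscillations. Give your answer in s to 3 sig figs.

8.66 s

T = 2π√(L/g) = 2π√(18.6/9.79) = 2π × 1.378 = 8.66 s.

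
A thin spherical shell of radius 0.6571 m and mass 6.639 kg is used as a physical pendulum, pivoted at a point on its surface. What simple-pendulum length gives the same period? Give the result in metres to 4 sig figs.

1.095 m

The equivalent simple-pendulum length is L_eq = I/(md), where I is about the pivot and d = 0.65710 m.
I_cm = (2/3)mR² = 1.9111 kg·m², so I = I_cm + md² = 1.9111 + 2.8666 = 4.7777 kg·m².
L_eq = 4.7777/(6.639 × 0.65710) = 1.095 m.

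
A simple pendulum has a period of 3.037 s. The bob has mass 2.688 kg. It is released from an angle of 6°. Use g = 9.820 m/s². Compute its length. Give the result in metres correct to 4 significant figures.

2.294 m

From T = 2π√(L/g), L = gT²/(4π²) = 9.820 × 3.0370²/(4π²) = 2.294 m.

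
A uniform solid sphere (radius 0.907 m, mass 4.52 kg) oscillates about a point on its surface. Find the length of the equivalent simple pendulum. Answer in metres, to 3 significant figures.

The equivalent simple-pendulum length is L_eq = I/(md), where I is about the pivot and d = 0.9070 m.
I_cm = (2/5)mR² = 1.487 kg·m², so I = I_cm + md² = 1.487 + 3.718 = 5.206 kg·m².
L_eq = 5.206/(4.52 × 0.9070) = 1.27 m.

1.27 m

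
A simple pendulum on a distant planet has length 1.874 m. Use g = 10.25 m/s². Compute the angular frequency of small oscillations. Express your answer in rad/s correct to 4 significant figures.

ω = √(g/L) = √(10.25/1.874) = 2.339 rad/s.

2.339 rad/s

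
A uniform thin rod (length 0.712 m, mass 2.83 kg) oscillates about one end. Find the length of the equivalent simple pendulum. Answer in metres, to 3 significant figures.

The equivalent simple-pendulum length is L_eq = I/(md), where I is about the pivot and d = 0.3560 m.
I_cm = (1/12)mL² = 0.1196 kg·m², so I = I_cm + md² = 0.1196 + 0.3587 = 0.4782 kg·m².
L_eq = 0.4782/(2.83 × 0.3560) = 0.475 m.

0.475 m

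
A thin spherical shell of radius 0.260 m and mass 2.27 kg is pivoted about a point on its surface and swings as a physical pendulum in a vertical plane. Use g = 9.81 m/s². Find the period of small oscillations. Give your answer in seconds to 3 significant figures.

1.32 s

I_cm = (2/3)mr² = 0.1023 kg·m². The pivot is at distance d = 0.260 m from the centre of mass.
By the parallel-axis theorem, I = I_cm + md² = 0.1023 + 0.1535 = 0.2558 kg·m².
T = 2π√(I/(mgd)) = 2π√(0.2558/(2.27 × 9.81 × 0.260)) = 1.32 s.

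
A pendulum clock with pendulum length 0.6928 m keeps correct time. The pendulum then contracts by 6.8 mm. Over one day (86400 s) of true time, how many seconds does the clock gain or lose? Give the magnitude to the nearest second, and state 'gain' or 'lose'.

T ∝ √L, so T'/T = √(0.68600/0.6928) = 0.995080.
In 86400 s of true time the clock registers 86400/0.995080 = 86827.2 s, so it gains 427 s.

gain 427 s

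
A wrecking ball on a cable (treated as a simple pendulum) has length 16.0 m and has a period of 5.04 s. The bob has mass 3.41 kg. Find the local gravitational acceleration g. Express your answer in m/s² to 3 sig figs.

From T = 2π√(L/g), g = 4π²L/T² = 4π² × 16.0/5.040² = 24.9 m/s².

24.9 m/s²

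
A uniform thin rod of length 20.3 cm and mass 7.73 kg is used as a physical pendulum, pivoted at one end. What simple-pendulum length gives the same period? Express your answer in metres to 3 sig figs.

The equivalent simple-pendulum length is L_eq = I/(md), where I is about the pivot and d = 0.1015 m.
I_cm = (1/12)mL² = 0.02655 kg·m², so I = I_cm + md² = 0.02655 + 0.07964 = 0.1062 kg·m².
L_eq = 0.1062/(7.73 × 0.1015) = 0.135 m.

0.135 m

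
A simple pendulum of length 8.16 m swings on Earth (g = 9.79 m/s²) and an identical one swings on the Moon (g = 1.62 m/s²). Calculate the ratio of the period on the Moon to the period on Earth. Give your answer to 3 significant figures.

2.46

T ∝ 1/√g, so T₂/T₁ = √(g₁/g₂) = √(9.79/1.62) = 2.46.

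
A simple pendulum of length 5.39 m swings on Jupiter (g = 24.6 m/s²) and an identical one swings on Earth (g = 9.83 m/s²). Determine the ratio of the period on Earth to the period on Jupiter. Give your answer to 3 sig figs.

T ∝ 1/√g, so T₂/T₁ = √(g₁/g₂) = √(24.6/9.83) = 1.58.

1.58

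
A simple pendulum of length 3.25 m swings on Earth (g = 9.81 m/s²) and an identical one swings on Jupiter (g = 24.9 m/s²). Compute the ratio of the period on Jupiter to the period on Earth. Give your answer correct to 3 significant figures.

T ∝ 1/√g, so T₂/T₁ = √(g₁/g₂) = √(9.81/24.9) = 0.628.

0.628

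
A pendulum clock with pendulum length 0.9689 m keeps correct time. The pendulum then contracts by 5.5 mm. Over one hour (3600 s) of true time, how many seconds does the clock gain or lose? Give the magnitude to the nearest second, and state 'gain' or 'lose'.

T ∝ √L, so T'/T = √(0.96340/0.9689) = 0.997158.
In 3600 s of true time the clock registers 3600/0.997158 = 3610.3 s, so it gains 10 s.

gain 10 s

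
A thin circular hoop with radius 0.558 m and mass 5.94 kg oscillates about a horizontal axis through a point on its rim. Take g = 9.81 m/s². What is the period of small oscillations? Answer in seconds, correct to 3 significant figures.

2.12 s

I_cm = mr² = 1.850 kg·m². The pivot is at distance d = 0.558 m from the centre of mass.
By the parallel-axis theorem, I = I_cm + md² = 1.850 + 1.850 = 3.699 kg·m².
T = 2π√(I/(mgd)) = 2π√(3.699/(5.94 × 9.81 × 0.558)) = 2.12 s.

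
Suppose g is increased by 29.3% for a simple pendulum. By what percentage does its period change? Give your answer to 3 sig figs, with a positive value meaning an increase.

-12.1%

T ∝ 1/√g, so T'/T = 1/√(1.293) = 0.8794.
Percentage change in T = (0.8794 − 1) × 100% = -12.1%.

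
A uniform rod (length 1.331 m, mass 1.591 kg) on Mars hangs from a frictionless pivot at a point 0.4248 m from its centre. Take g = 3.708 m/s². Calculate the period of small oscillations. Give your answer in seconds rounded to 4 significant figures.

2.868 s

For a physical pendulum T = 2π√(I/(mgd)), with d = 0.42480 m from pivot to centre of mass.
I_cm = mL²/12 = 1.591 × 1.331²/12 = 0.23488 kg·m²; I = I_cm + md² = 0.23488 + 1.591 × 0.42480² = 0.52198 kg·m².
T = 2π√(0.52198/(1.591 × 3.708 × 0.42480)) = 2.868 s.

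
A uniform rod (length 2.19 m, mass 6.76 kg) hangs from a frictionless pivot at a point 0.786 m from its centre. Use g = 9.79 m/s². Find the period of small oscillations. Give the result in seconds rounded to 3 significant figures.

For a physical pendulum T = 2π√(I/(mgd)), with d = 0.7860 m from pivot to centre of mass.
I_cm = mL²/12 = 6.76 × 2.19²/12 = 2.702 kg·m²; I = I_cm + md² = 2.702 + 6.76 × 0.7860² = 6.878 kg·m².
T = 2π√(6.878/(6.76 × 9.79 × 0.7860)) = 2.28 s.

2.28 s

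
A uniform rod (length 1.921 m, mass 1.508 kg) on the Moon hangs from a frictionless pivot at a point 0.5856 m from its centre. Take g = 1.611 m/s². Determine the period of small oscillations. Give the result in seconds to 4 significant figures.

For a physical pendulum T = 2π√(I/(mgd)), with d = 0.58560 m from pivot to centre of mass.
I_cm = mL²/12 = 1.508 × 1.921²/12 = 0.46374 kg·m²; I = I_cm + md² = 0.46374 + 1.508 × 0.58560² = 0.98087 kg·m².
T = 2π√(0.98087/(1.508 × 1.611 × 0.58560)) = 5.217 s.

5.217 s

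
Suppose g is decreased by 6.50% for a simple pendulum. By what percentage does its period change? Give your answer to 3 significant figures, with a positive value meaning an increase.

3.42%

T ∝ 1/√g, so T'/T = 1/√(0.9350) = 1.034.
Percentage change in T = (1.034 − 1) × 100% = 3.42%.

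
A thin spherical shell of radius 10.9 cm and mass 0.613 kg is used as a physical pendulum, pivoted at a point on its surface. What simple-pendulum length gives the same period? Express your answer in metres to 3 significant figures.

The equivalent simple-pendulum length is L_eq = I/(md), where I is about the pivot and d = 0.1090 m.
I_cm = (2/3)mR² = 0.004855 kg·m², so I = I_cm + md² = 0.004855 + 0.007283 = 0.01214 kg·m².
L_eq = 0.01214/(0.613 × 0.1090) = 0.182 m.

0.182 m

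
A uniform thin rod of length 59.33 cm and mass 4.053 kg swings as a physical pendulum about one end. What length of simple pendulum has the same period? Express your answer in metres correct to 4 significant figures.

0.3955 m

The equivalent simple-pendulum length is L_eq = I/(md), where I is about the pivot and d = 0.29665 m.
I_cm = (1/12)mL² = 0.11889 kg·m², so I = I_cm + md² = 0.11889 + 0.35667 = 0.47556 kg·m².
L_eq = 0.47556/(4.053 × 0.29665) = 0.3955 m.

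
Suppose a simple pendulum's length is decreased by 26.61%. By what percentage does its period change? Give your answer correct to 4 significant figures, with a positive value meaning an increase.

-14.33%

T ∝ √L, so T'/T = √(0.73390) = 0.85668.
Percentage change in T = (0.85668 − 1) × 100% = -14.33%.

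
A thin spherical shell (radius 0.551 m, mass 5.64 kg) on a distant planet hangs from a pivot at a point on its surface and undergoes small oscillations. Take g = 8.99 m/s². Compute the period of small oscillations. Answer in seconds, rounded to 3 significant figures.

2.01 s

I_cm = (2/3)mr² = 1.142 kg·m². The pivot is at distance d = 0.551 m from the centre of mass.
By the parallel-axis theorem, I = I_cm + md² = 1.142 + 1.712 = 2.854 kg·m².
T = 2π√(I/(mgd)) = 2π√(2.854/(5.64 × 8.99 × 0.551)) = 2.01 s.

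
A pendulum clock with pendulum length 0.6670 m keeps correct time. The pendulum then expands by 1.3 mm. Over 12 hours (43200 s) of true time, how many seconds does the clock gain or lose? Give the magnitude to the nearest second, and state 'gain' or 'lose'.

T ∝ √L, so T'/T = √(0.66830/0.6670) = 1.00097.
In 43200 s of true time the clock registers 43200/1.00097 = 43158.0 s, so it loses 42 s.

lose 42 s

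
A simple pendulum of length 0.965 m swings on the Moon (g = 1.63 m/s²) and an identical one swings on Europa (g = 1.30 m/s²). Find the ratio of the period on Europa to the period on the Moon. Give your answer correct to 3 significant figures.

T ∝ 1/√g, so T₂/T₁ = √(g₁/g₂) = √(1.63/1.30) = 1.12.

1.12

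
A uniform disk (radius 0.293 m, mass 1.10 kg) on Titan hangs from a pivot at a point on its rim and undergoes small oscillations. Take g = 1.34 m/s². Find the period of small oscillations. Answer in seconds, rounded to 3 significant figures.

I_cm = ½mr² = 0.04722 kg·m². The pivot is at distance d = 0.293 m from the centre of mass.
By the parallel-axis theorem, I = I_cm + md² = 0.04722 + 0.09443 = 0.1417 kg·m².
T = 2π√(I/(mgd)) = 2π√(0.1417/(1.10 × 1.34 × 0.293)) = 3.60 s.

3.60 s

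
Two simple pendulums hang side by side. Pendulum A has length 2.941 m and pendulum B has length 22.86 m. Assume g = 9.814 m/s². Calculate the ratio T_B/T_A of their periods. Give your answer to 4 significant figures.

2.788

T ∝ √L, so T_B/T_A = √(L_B/L_A) = √(22.86/2.941) = 2.788.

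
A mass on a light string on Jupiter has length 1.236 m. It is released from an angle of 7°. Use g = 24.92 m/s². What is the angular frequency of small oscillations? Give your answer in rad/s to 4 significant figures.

ω = √(g/L) = √(24.92/1.236) = 4.490 rad/s.

4.490 rad/s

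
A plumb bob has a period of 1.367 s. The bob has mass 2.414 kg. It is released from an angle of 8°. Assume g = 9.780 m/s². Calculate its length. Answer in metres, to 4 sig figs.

From T = 2π√(L/g), L = gT²/(4π²) = 9.780 × 1.3670²/(4π²) = 0.4629 m.

0.4629 m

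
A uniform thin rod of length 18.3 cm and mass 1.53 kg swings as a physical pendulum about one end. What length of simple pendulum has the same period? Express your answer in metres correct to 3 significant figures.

The equivalent simple-pendulum length is L_eq = I/(md), where I is about the pivot and d = 0.09150 m.
I_cm = (1/12)mL² = 0.004270 kg·m², so I = I_cm + md² = 0.004270 + 0.01281 = 0.01708 kg·m².
L_eq = 0.01708/(1.53 × 0.09150) = 0.122 m.

0.122 m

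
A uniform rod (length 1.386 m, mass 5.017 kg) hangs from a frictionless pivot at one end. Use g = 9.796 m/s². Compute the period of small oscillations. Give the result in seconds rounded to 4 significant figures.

1.930 s

For a physical pendulum T = 2π√(I/(mgd)), with d = 0.69300 m from pivot to centre of mass.
I_cm = mL²/12 = 5.017 × 1.386²/12 = 0.80314 kg·m²; I = I_cm + md² = 0.80314 + 5.017 × 0.69300² = 3.2125 kg·m².
T = 2π√(3.2125/(5.017 × 9.796 × 0.69300)) = 1.930 s.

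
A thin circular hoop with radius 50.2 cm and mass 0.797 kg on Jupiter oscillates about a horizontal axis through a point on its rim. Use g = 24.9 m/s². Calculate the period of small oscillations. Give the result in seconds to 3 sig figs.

I_cm = mr² = 0.2008 kg·m². The pivot is at distance d = 0.502 m from the centre of mass.
By the parallel-axis theorem, I = I_cm + md² = 0.2008 + 0.2008 = 0.4017 kg·m².
T = 2π√(I/(mgd)) = 2π√(0.4017/(0.797 × 24.9 × 0.502)) = 1.26 s.

1.26 s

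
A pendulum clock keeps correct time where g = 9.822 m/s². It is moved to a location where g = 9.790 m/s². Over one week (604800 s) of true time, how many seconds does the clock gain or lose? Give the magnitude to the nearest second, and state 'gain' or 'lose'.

lose 986 s

The clock's period scales as T ∝ 1/√g, so T'/T = √(9.822/9.790) = 1.00163.
In 604800 s of true time the clock registers 604800/1.00163 = 603814.0 s, so it loses 986 s.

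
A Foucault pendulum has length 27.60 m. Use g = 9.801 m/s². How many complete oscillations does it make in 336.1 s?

31

T = 2π√(L/g) = 2π√(27.60/9.801) = 10.544 s.
Number of complete oscillations = ⌊336.1/10.544⌋ = ⌊31.876⌋ = 31.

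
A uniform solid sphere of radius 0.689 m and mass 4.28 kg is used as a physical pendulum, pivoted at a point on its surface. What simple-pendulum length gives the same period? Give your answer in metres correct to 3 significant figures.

The equivalent simple-pendulum length is L_eq = I/(md), where I is about the pivot and d = 0.6890 m.
I_cm = (2/5)mR² = 0.8127 kg·m², so I = I_cm + md² = 0.8127 + 2.032 = 2.845 kg·m².
L_eq = 2.845/(4.28 × 0.6890) = 0.965 m.

0.965 m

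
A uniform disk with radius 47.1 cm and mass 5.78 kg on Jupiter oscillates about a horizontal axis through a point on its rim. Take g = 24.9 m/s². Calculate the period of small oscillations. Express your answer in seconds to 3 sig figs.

1.06 s

I_cm = ½mr² = 0.6411 kg·m². The pivot is at distance d = 0.471 m from the centre of mass.
By the parallel-axis theorem, I = I_cm + md² = 0.6411 + 1.282 = 1.923 kg·m².
T = 2π√(I/(mgd)) = 2π√(1.923/(5.78 × 24.9 × 0.471)) = 1.06 s.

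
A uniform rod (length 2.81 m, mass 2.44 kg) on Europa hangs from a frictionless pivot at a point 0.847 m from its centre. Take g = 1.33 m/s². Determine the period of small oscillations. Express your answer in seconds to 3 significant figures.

6.94 s

For a physical pendulum T = 2π√(I/(mgd)), with d = 0.8470 m from pivot to centre of mass.
I_cm = mL²/12 = 2.44 × 2.81²/12 = 1.606 kg·m²; I = I_cm + md² = 1.606 + 2.44 × 0.8470² = 3.356 kg·m².
T = 2π√(3.356/(2.44 × 1.33 × 0.8470)) = 6.94 s.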